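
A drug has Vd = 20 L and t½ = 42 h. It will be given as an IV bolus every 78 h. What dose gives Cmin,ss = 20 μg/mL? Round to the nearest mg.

1049 mg

τ/t½ = 78/42 ≈ 1.8571, so f = (1/2)^(78/42) ≈ 0.276022.
Cmin,ss = (D/Vd)·f/(1−f), so D = Cmin,ss·Vd·(1−f)/f.
D = 20 × 20 × (1−f)/f ≈ 20 × 20 × 2.62290 ≈ 1049.16 mg.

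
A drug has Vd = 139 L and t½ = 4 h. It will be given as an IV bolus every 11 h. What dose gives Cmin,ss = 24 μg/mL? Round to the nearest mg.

τ/t½ = 11/4 ≈ 2.75, so f = (1/2)^(11/4) ≈ 0.148651.
Cmin,ss = (D/Vd)·f/(1−f), so D = Cmin,ss·Vd·(1−f)/f.
D = 24 × 139 × (1−f)/f ≈ 24 × 139 × 5.72717 ≈ 19105.84 mg.

19106 mg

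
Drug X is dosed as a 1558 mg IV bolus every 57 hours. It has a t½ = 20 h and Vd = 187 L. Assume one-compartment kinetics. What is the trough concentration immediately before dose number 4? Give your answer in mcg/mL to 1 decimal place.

f = (1/2)^(τ/t½) = (1/2)^(57/20) ≈ 0.1387.
C₀ = D/Vd = 1558/187 ≈ 8.332 mcg/mL.
Before the 4th dose, 3 doses have been given. Superposition: Cmin = C₀·(f + f² + … + f^3).
≈ 8.332 × (0.1387 + 0.0192 + 0.0027) ≈ 8.332 × 0.1606 ≈ 1.338 mcg/mL.

1.3 mcg/mL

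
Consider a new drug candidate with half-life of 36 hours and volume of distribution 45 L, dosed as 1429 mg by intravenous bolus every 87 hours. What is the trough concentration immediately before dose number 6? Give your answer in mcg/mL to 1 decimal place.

f = (1/2)^(τ/t½) = (1/2)^(87/36) ≈ 0.1873.
C₀ = D/Vd = 1429/45 ≈ 31.756 mcg/mL.
Before the 6th dose, 5 doses have been given. Superposition: Cmin = C₀·(f + f² + … + f^5).
≈ 31.756 × (0.1873 + 0.0351 + 0.0066 + 0.0012 + 0.0002) ≈ 31.756 × 0.2304 ≈ 7.317 mcg/mL.

7.3 mcg/mL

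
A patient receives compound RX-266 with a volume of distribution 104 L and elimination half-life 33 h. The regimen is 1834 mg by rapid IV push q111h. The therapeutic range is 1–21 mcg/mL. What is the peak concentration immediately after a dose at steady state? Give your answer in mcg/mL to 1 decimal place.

19.5 mcg/mL

k = ln2/t½ = ln2/33 ≈ 0.021004 h⁻¹; fraction remaining f = e^(−kτ) = e^(−0.021004×111) ≈ 0.0972.
Accumulation ratio R = 1/(1 − f) ≈ 1/0.9028 ≈ 1.1077.
Each bolus raises the concentration by D/Vd = 1834/104 ≈ 17.635 mcg/mL.
Cmax,ss = C₀/(1 − f) ≈ 17.635/0.9028 ≈ 19.534 mcg/mL.
Peak 19.5 mcg/mL vs MTC 21 mcg/mL: below toxic threshold.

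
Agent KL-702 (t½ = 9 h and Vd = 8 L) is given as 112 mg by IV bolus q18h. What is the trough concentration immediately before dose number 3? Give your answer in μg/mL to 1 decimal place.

4.4 μg/mL

f = (1/2)^(τ/t½) = (1/2)^(18/9) ≈ 0.2500.
C₀ = D/Vd = 112/8 ≈ 14.000 μg/mL.
Before the 3rd dose, 2 doses have been given. Superposition: Cmin = C₀·(f + f²).
≈ 14.000 × (0.2500 + 0.0625) ≈ 14.000 × 0.3125 ≈ 4.375 μg/mL.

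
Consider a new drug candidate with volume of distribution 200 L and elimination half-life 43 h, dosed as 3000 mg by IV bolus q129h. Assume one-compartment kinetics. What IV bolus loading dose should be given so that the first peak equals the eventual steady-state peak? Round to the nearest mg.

f = (1/2)^(129/43) ≈ 0.125000; accumulation ratio R = 1/(1−f) ≈ 1.14286.
Loading dose to hit Cmax,ss on first dose: D_load = D_maint·R ≈ 3000 × 1.14286 ≈ 3428.58 mg.

3429 mg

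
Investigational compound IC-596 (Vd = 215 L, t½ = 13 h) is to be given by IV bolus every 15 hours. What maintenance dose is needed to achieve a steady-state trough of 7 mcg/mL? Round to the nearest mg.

τ/t½ = 15/13 ≈ 1.1538, so f = (1/2)^(15/13) ≈ 0.449425.
Cmin,ss = (D/Vd)·f/(1−f), so D = Cmin,ss·Vd·(1−f)/f.
D = 7 × 215 × (1−f)/f ≈ 7 × 215 × 1.22507 ≈ 1843.73 mg.

1844 mg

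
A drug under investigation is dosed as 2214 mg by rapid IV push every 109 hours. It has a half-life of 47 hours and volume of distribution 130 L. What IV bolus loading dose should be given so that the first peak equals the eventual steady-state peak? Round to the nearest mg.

f = (1/2)^(109/47) ≈ 0.200386; accumulation ratio R = 1/(1−f) ≈ 1.25060.
Loading dose to hit Cmax,ss on first dose: D_load = D_maint·R ≈ 2214 × 1.25060 ≈ 2768.83 mg.

2769 mg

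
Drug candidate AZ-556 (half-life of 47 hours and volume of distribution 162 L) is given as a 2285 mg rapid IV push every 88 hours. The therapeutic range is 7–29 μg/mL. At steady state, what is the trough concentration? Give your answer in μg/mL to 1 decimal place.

τ/t½ = 88/47 ≈ 1.8723, so fraction remaining f = (1/2)^(88/47) ≈ 0.2731.
At steady state, accumulation factor R = 1/(1 − e^(−kτ)) ≈ 1.3757.
Single-dose peak C₀ = D/Vd = 2285/162 ≈ 14.105 μg/mL.
Cmax,ss = C₀/(1 − f) ≈ 14.105/0.7269 ≈ 19.404 μg/mL.
One interval later, Cmin,ss = Cmax,ss·e^(−kτ) ≈ 19.404 × 0.2731 ≈ 5.299 μg/mL.
Trough 5.3 μg/mL vs MEC 7 μg/mL: subtherapeutic.

5.3 μg/mL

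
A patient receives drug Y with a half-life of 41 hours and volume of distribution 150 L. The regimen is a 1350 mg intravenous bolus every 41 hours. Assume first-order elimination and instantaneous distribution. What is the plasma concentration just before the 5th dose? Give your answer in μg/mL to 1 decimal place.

f = (1/2)^(τ/t½) = (1/2)^(41/41) ≈ 0.5000.
C₀ = D/Vd = 1350/150 ≈ 9.000 μg/mL.
Before the 5th dose, 4 doses have been given. Superposition: Cmin = C₀·(f + f² + … + f^4).
≈ 9.000 × (0.5000 + 0.2500 + 0.1250 + 0.0625) ≈ 9.000 × 0.9375 ≈ 8.438 μg/mL.

8.4 μg/mL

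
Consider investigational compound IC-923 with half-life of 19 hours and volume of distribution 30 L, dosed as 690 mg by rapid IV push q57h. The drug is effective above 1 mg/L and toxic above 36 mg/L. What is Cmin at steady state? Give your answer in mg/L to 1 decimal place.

3.3 mg/L

The dosing interval is 3 half-lives, so f = 2^(−3) = 0.125.
At steady state, R = 1/(1 − 0.125) = 8/7.
Single-dose peak C₀ = D/Vd = 690/30 = 23 mg/L.
Steady-state peak Cmax,ss = C₀·R = 23 × 8/7 ≈ 26.286 mg/L.
Steady-state trough Cmin,ss = Cmax,ss·f ≈ 26.286 × 0.125 ≈ 3.286 mg/L.
Trough 3.3 mg/L vs MEC 1 mg/L: adequate.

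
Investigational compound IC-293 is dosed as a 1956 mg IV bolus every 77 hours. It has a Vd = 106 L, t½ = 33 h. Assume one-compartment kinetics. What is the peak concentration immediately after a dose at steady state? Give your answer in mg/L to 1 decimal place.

Over one 77-h interval, 77/33 ≈ 2.3333 half-lives elapse, leaving f ≈ 0.1984 of each dose.
At steady state, accumulation factor R = 1/(1 − e^(−kτ)) ≈ 1.2475.
Single-dose peak C₀ = D/Vd = 1956/106 ≈ 18.453 mg/L.
Steady-state peak Cmax,ss = C₀·R ≈ 18.453 × 1.2475 ≈ 23.020 mg/L.

23.0 mg/L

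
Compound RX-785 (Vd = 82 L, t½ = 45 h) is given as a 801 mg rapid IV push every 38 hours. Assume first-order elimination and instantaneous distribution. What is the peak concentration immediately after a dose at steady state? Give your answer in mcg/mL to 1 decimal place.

k = ln2/t½ = ln2/45 ≈ 0.015403 h⁻¹; fraction remaining f = e^(−kτ) = e^(−0.015403×38) ≈ 0.5569.
Accumulation ratio R = 1/(1 − f) ≈ 1/0.4431 ≈ 2.2568.
Each bolus raises the concentration by D/Vd = 801/82 ≈ 9.768 mcg/mL.
Steady-state peak Cmax,ss = C₀·R ≈ 9.768 × 2.2568 ≈ 22.044 mcg/mL.

22.0 mcg/mL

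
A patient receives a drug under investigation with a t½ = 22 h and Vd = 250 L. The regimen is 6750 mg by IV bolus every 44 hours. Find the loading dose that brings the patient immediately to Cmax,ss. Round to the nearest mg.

f = (1/2)^(44/22) ≈ 0.250000; accumulation ratio R = 1/(1−f) ≈ 1.33333.
Loading dose to hit Cmax,ss on first dose: D_load = D_maint·R ≈ 6750 × 1.33333 ≈ 8999.98 mg.

9000 mg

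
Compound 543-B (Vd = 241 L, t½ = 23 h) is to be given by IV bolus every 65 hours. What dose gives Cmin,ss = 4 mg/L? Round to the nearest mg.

τ/t½ = 65/23 ≈ 2.8261, so f = (1/2)^(65/23) ≈ 0.141014.
Cmin,ss = (D/Vd)·f/(1−f), so D = Cmin,ss·Vd·(1−f)/f.
D = 4 × 241 × (1−f)/f ≈ 4 × 241 × 6.09149 ≈ 5872.20 mg.

5872 mg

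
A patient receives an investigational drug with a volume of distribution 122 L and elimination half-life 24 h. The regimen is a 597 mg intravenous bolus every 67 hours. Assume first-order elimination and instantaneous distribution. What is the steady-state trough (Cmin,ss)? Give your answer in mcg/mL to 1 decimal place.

k = ln2/t½ = ln2/24 ≈ 0.028881 h⁻¹; fraction remaining f = e^(−kτ) = e^(−0.028881×67) ≈ 0.1444.
At steady state, accumulation factor R = 1/(1 − e^(−kτ)) ≈ 1.1688.
Single-dose peak C₀ = D/Vd = 597/122 ≈ 4.893 mcg/mL.
Cmax,ss = C₀/(1 − f) ≈ 4.893/0.8556 ≈ 5.719 mcg/mL.
One interval later, Cmin,ss = Cmax,ss·e^(−kτ) ≈ 5.719 × 0.1444 ≈ 0.826 mcg/mL.

0.8 mcg/mL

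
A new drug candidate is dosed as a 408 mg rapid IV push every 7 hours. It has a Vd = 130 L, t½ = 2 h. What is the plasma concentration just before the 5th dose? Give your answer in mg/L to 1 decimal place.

0.3 mg/L

f = (1/2)^(τ/t½) = (1/2)^(7/2) ≈ 0.0884.
C₀ = D/Vd = 408/130 ≈ 3.138 mg/L.
Before the 5th dose, 4 doses have been given. Superposition: Cmin = C₀·(f + f² + … + f^4).
≈ 3.138 × (0.0884 + 0.0078 + 0.0007 + 0.0001) ≈ 3.138 × 0.0970 ≈ 0.304 mg/L.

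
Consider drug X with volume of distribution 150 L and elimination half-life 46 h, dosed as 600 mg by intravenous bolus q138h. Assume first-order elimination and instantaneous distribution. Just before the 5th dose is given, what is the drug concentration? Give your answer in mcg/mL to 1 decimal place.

0.6 mcg/mL

f = (1/2)^(τ/t½) = (1/2)^(138/46) ≈ 0.1250.
C₀ = D/Vd = 600/150 ≈ 4.000 mcg/mL.
Before the 5th dose, 4 doses have been given. Superposition: Cmin = C₀·(f + f² + … + f^4).
≈ 4.000 × (0.1250 + 0.0156 + 0.0020 + 0.0002) ≈ 4.000 × 0.1428 ≈ 0.571 mcg/mL.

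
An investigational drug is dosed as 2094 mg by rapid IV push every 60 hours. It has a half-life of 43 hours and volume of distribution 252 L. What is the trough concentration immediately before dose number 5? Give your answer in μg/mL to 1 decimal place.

f = (1/2)^(τ/t½) = (1/2)^(60/43) ≈ 0.3802.
C₀ = D/Vd = 2094/252 ≈ 8.310 μg/mL.
Before the 5th dose, 4 doses have been given. Superposition: Cmin = C₀·(f + f² + … + f^4).
≈ 8.310 × (0.3802 + 0.1446 + 0.0550 + 0.0209) ≈ 8.310 × 0.6007 ≈ 4.992 μg/mL.

5.0 μg/mL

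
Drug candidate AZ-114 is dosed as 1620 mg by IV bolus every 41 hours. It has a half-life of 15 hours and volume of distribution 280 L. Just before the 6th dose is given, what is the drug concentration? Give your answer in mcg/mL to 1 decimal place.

f = (1/2)^(τ/t½) = (1/2)^(41/15) ≈ 0.1504.
C₀ = D/Vd = 1620/280 ≈ 5.786 mcg/mL.
Before the 6th dose, 5 doses have been given. Superposition: Cmin = C₀·(f + f² + … + f^5).
≈ 5.786 × (0.1504 + 0.0226 + 0.0034 + 0.0005 + 0.0001) ≈ 5.786 × 0.1770 ≈ 1.024 mcg/mL.

1.0 mcg/mL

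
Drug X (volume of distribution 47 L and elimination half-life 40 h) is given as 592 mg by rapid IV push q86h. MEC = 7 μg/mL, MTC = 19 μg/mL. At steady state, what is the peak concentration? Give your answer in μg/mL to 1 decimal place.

16.3 μg/mL

Over one 86-h interval, 86/40 ≈ 2.15 half-lives elapse, leaving f ≈ 0.2253 of each dose.
At steady state, accumulation factor R = 1/(1 − e^(−kτ)) ≈ 1.2908.
Each bolus raises the concentration by D/Vd = 592/47 ≈ 12.596 μg/mL.
Cmax,ss = C₀/(1 − f) ≈ 12.596/0.7747 ≈ 16.259 μg/mL.
Peak 16.3 μg/mL vs MTC 19 μg/mL: below toxic threshold.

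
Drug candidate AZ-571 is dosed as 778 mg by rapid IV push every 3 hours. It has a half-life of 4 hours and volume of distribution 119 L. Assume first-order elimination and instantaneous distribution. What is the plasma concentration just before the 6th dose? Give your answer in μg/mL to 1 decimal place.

8.9 μg/mL

f = (1/2)^(τ/t½) = (1/2)^(3/4) ≈ 0.5946.
C₀ = D/Vd = 778/119 ≈ 6.538 μg/mL.
Before the 6th dose, 5 doses have been given. Superposition: Cmin = C₀·(f + f² + … + f^5).
≈ 6.538 × (0.5946 + 0.3535 + 0.2102 + 0.1250 + 0.0743) ≈ 6.538 × 1.3576 ≈ 8.876 μg/mL.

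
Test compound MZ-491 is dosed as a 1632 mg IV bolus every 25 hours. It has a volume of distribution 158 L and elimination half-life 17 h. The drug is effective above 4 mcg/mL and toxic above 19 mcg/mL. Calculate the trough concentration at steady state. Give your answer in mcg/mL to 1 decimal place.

τ/t½ = 25/17 ≈ 1.4706, so fraction remaining f = (1/2)^(25/17) ≈ 0.3608.
Each bolus raises the concentration by D/Vd = 1632/158 ≈ 10.329 mcg/mL.
Steady-state trough Cmin,ss = C₀·f/(1−f) ≈ 10.329 × 0.3608/0.6392 ≈ 5.830 mcg/mL.
Trough 5.8 mcg/mL vs MEC 4 mcg/mL: adequate.

5.8 mcg/mL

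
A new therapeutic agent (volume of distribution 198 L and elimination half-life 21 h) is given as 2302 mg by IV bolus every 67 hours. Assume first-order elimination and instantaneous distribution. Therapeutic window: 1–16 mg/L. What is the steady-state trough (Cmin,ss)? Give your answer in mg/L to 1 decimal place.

1.4 mg/L

Over one 67-h interval, 67/21 ≈ 3.1905 half-lives elapse, leaving f ≈ 0.1095 of each dose.
Accumulation ratio R = 1/(1 − f) ≈ 1/0.8905 ≈ 1.1230.
Each bolus raises the concentration by D/Vd = 2302/198 ≈ 11.626 mg/L.
Cmax,ss = C₀/(1 − f) ≈ 11.626/0.8905 ≈ 13.056 mg/L.
One interval later, Cmin,ss = Cmax,ss·e^(−kτ) ≈ 13.056 × 0.1095 ≈ 1.430 mg/L.
Trough 1.4 mg/L vs MEC 1 mg/L: adequate.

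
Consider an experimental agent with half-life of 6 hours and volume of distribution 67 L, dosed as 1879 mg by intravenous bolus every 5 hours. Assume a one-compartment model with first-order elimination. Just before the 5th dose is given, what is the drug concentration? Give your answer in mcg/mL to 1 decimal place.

f = (1/2)^(τ/t½) = (1/2)^(5/6) ≈ 0.5612.
C₀ = D/Vd = 1879/67 ≈ 28.045 mcg/mL.
Before the 5th dose, 4 doses have been given. Superposition: Cmin = C₀·(f + f² + … + f^4).
≈ 28.045 × (0.5612 + 0.3149 + 0.1767 + 0.0992) ≈ 28.045 × 1.1520 ≈ 32.308 mcg/mL.

32.3 mcg/mL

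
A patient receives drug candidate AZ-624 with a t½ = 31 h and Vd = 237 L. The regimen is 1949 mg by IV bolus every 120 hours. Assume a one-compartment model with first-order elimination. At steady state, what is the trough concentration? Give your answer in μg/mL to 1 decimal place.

τ/t½ = 120/31 ≈ 3.871, so fraction remaining f = (1/2)^(120/31) ≈ 0.0683.
Accumulation ratio R = 1/(1 − f) ≈ 1/0.9317 ≈ 1.0733.
Single-dose peak C₀ = D/Vd = 1949/237 ≈ 8.224 μg/mL.
Cmax,ss = C₀/(1 − f) ≈ 8.224/0.9317 ≈ 8.827 μg/mL.
One interval later, Cmin,ss = Cmax,ss·e^(−kτ) ≈ 8.827 × 0.0683 ≈ 0.603 μg/mL.

0.6 μg/mL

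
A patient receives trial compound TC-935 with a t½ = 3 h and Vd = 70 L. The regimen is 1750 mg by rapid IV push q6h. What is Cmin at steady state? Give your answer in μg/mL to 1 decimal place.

8.3 μg/mL

The dosing interval is 2 half-lives, so f = 2^(−2) = 0.25.
At steady state, R = 1/(1 − 0.25) = 4/3.
Single-dose peak C₀ = D/Vd = 1750/70 = 25 μg/mL.
Steady-state peak Cmax,ss = C₀·R = 25 × 4/3 ≈ 33.333 μg/mL.
Steady-state trough Cmin,ss = Cmax,ss·f ≈ 33.333 × 0.25 ≈ 8.333 μg/mL.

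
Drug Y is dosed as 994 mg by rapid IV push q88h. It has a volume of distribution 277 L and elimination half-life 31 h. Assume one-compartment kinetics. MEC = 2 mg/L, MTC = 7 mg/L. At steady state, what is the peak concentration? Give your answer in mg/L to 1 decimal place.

k = ln2/t½ = ln2/31 ≈ 0.022360 h⁻¹; fraction remaining f = e^(−kτ) = e^(−0.022360×88) ≈ 0.1398.
Accumulation ratio R = 1/(1 − f) ≈ 1/0.8602 ≈ 1.1625.
Each bolus raises the concentration by D/Vd = 994/277 ≈ 3.588 mg/L.
Steady-state peak Cmax,ss = C₀·R ≈ 3.588 × 1.1625 ≈ 4.171 mg/L.
Peak 4.2 mg/L vs MTC 7 mg/L: below toxic threshold.

4.2 mg/L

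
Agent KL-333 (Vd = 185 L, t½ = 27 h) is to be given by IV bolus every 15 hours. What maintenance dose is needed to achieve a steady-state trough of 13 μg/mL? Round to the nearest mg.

1130 mg

τ/t½ = 15/27 ≈ 0.55556, so f = (1/2)^(15/27) ≈ 0.680395.
Cmin,ss = (D/Vd)·f/(1−f), so D = Cmin,ss·Vd·(1−f)/f.
D = 13 × 185 × (1−f)/f ≈ 13 × 185 × 0.46973 ≈ 1129.70 mg.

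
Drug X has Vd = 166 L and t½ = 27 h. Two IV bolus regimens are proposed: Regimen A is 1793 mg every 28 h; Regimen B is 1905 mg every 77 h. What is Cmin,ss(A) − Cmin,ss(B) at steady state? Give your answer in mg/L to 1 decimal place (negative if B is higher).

Regimen A: f = (1/2)^(28/27) ≈ 0.4873; Cmin,ss = (1793/166)·f/(1−f) ≈ 10.266 mg/L.
Regimen B: f = (1/2)^(77/27) ≈ 0.1385; Cmin,ss = (1905/166)·f/(1−f) ≈ 1.845 mg/L.
Difference ≈ 10.266 − 1.845 ≈ 8.421 mg/L.

8.4 mg/L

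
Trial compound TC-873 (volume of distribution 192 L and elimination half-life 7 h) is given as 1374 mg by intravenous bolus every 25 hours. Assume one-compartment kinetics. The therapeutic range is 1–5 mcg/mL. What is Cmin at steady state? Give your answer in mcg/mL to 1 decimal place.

0.7 mcg/mL

Over one 25-h interval, 25/7 ≈ 3.5714 half-lives elapse, leaving f ≈ 0.0841 of each dose.
Accumulation ratio R = 1/(1 − f) ≈ 1/0.9159 ≈ 1.0918.
Each bolus raises the concentration by D/Vd = 1374/192 ≈ 7.156 mcg/mL.
Cmax,ss = C₀/(1 − f) ≈ 7.156/0.9159 ≈ 7.813 mcg/mL.
One interval later, Cmin,ss = Cmax,ss·e^(−kτ) ≈ 7.813 × 0.0841 ≈ 0.657 mcg/mL.
Trough 0.7 mcg/mL vs MEC 1 mcg/mL: subtherapeutic.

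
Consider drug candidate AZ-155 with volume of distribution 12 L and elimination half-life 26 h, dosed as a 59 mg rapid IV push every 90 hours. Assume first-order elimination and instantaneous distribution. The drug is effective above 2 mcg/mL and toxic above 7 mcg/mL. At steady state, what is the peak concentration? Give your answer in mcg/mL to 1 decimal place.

τ/t½ = 90/26 ≈ 3.4615, so fraction remaining f = (1/2)^(90/26) ≈ 0.0908.
Accumulation ratio R = 1/(1 − f) ≈ 1/0.9092 ≈ 1.0999.
Each bolus raises the concentration by D/Vd = 59/12 ≈ 4.917 mcg/mL.
Steady-state peak Cmax,ss = C₀·R ≈ 4.917 × 1.0999 ≈ 5.408 mcg/mL.
Peak 5.4 mcg/mL vs MTC 7 mcg/mL: below toxic threshold.

5.4 mcg/mL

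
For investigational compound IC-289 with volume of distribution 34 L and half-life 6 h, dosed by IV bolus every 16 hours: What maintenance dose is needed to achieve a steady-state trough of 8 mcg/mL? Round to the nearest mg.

1455 mg

τ/t½ = 16/6 ≈ 2.6667, so f = (1/2)^(16/6) ≈ 0.157490.
Cmin,ss = (D/Vd)·f/(1−f), so D = Cmin,ss·Vd·(1−f)/f.
D = 8 × 34 × (1−f)/f ≈ 8 × 34 × 5.34961 ≈ 1455.09 mg.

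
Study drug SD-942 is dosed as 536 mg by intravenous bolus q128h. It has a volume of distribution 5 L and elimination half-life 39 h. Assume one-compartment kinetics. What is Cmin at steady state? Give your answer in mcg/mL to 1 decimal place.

12.3 mcg/mL

k = ln2/t½ = ln2/39 ≈ 0.017773 h⁻¹; fraction remaining f = e^(−kτ) = e^(−0.017773×128) ≈ 0.1028.
At steady state, accumulation factor R = 1/(1 − e^(−kτ)) ≈ 1.1146.
Single-dose peak C₀ = D/Vd = 536/5 ≈ 107.200 mcg/mL.
Cmax,ss = C₀/(1 − f) ≈ 107.200/0.8972 ≈ 119.483 mcg/mL.
One interval later, Cmin,ss = Cmax,ss·e^(−kτ) ≈ 119.483 × 0.1028 ≈ 12.283 mcg/mL.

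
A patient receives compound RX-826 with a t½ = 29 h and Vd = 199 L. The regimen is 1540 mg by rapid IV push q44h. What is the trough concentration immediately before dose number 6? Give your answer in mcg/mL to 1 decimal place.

f = (1/2)^(τ/t½) = (1/2)^(44/29) ≈ 0.3494.
C₀ = D/Vd = 1540/199 ≈ 7.739 mcg/mL.
Before the 6th dose, 5 doses have been given. Superposition: Cmin = C₀·(f + f² + … + f^5).
≈ 7.739 × (0.3494 + 0.1221 + 0.0427 + 0.0149 + 0.0052) ≈ 7.739 × 0.5343 ≈ 4.135 mcg/mL.

4.1 mcg/mL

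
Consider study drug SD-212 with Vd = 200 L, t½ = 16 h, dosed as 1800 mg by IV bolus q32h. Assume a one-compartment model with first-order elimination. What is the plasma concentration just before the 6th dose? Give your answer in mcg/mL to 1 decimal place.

3.0 mcg/mL

f = (1/2)^(τ/t½) = (1/2)^(32/16) ≈ 0.2500.
C₀ = D/Vd = 1800/200 ≈ 9.000 mcg/mL.
Before the 6th dose, 5 doses have been given. Superposition: Cmin = C₀·(f + f² + … + f^5).
≈ 9.000 × (0.2500 + 0.0625 + 0.0156 + 0.0039 + 0.0010) ≈ 9.000 × 0.3330 ≈ 2.997 mcg/mL.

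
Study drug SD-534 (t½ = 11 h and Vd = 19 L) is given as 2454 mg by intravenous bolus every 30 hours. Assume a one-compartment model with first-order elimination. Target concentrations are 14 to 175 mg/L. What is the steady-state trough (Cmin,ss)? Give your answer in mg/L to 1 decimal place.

k = ln2/t½ = ln2/11 ≈ 0.063013 h⁻¹; fraction remaining f = e^(−kτ) = e^(−0.063013×30) ≈ 0.1510.
Accumulation ratio R = 1/(1 − f) ≈ 1/0.8490 ≈ 1.1779.
Single-dose peak C₀ = D/Vd = 2454/19 ≈ 129.158 mg/L.
Cmax,ss = C₀/(1 − f) ≈ 129.158/0.8490 ≈ 152.130 mg/L.
Steady-state trough Cmin,ss = Cmax,ss·f ≈ 152.130 × 0.1510 ≈ 22.972 mg/L.
Trough 23.0 mg/L vs MEC 14 mg/L: adequate.

23.0 mg/L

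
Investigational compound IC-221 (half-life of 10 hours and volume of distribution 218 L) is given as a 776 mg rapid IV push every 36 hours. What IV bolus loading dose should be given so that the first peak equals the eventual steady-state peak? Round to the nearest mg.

846 mg

f = (1/2)^(36/10) ≈ 0.082469; accumulation ratio R = 1/(1−f) ≈ 1.08988.
Loading dose to hit Cmax,ss on first dose: D_load = D_maint·R ≈ 776 × 1.08988 ≈ 845.75 mg.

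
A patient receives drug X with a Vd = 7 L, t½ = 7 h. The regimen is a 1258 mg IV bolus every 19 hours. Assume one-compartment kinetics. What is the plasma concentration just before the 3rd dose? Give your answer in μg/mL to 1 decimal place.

31.6 μg/mL

f = (1/2)^(τ/t½) = (1/2)^(19/7) ≈ 0.1524.
C₀ = D/Vd = 1258/7 ≈ 179.714 μg/mL.
Before the 3rd dose, 2 doses have been given. Superposition: Cmin = C₀·(f + f²).
≈ 179.714 × (0.1524 + 0.0232) ≈ 179.714 × 0.1756 ≈ 31.558 μg/mL.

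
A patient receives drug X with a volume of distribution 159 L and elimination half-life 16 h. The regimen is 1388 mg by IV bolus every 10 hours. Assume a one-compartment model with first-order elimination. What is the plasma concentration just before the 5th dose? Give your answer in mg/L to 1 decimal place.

f = (1/2)^(τ/t½) = (1/2)^(10/16) ≈ 0.6484.
C₀ = D/Vd = 1388/159 ≈ 8.730 mg/L.
Before the 5th dose, 4 doses have been given. Superposition: Cmin = C₀·(f + f² + … + f^4).
≈ 8.730 × (0.6484 + 0.4204 + 0.2726 + 0.1768) ≈ 8.730 × 1.5182 ≈ 13.254 mg/L.

13.3 mg/L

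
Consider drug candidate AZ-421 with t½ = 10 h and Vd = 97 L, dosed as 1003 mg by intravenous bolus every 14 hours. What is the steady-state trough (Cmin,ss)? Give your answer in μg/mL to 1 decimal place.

6.3 μg/mL

Over one 14-h interval, 14/10 ≈ 1.4 half-lives elapse, leaving f ≈ 0.3789 of each dose.
Each bolus raises the concentration by D/Vd = 1003/97 ≈ 10.340 μg/mL.
Steady-state trough Cmin,ss = C₀·f/(1−f) ≈ 10.340 × 0.3789/0.6211 ≈ 6.308 μg/mL.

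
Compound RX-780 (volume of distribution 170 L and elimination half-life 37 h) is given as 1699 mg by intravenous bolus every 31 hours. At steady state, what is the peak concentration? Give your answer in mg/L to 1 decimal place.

τ/t½ = 31/37 ≈ 0.83784, so fraction remaining f = (1/2)^(31/37) ≈ 0.5595.
Accumulation ratio R = 1/(1 − f) ≈ 1/0.4405 ≈ 2.2701.
Single-dose peak C₀ = D/Vd = 1699/170 ≈ 9.994 mg/L.
Steady-state peak Cmax,ss = C₀·R ≈ 9.994 × 2.2701 ≈ 22.687 mg/L.

22.7 mg/L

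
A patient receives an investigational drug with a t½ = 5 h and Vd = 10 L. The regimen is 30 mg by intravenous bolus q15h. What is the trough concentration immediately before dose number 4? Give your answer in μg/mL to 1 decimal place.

f = (1/2)^(τ/t½) = (1/2)^(15/5) ≈ 0.1250.
C₀ = D/Vd = 30/10 ≈ 3.000 μg/mL.
Before the 4th dose, 3 doses have been given. Superposition: Cmin = C₀·(f + f² + … + f^3).
≈ 3.000 × (0.1250 + 0.0156 + 0.0020) ≈ 3.000 × 0.1426 ≈ 0.428 μg/mL.

0.4 μg/mL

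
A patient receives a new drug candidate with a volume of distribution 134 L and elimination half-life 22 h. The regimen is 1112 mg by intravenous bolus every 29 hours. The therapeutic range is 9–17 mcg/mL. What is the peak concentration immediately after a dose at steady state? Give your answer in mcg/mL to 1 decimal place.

13.9 mcg/mL

Over one 29-h interval, 29/22 ≈ 1.3182 half-lives elapse, leaving f ≈ 0.4010 of each dose.
At steady state, accumulation factor R = 1/(1 − e^(−kτ)) ≈ 1.6694.
Single-dose peak C₀ = D/Vd = 1112/134 ≈ 8.299 mcg/mL.
Steady-state peak Cmax,ss = C₀·R ≈ 8.299 × 1.6694 ≈ 13.854 mcg/mL.
Peak 13.9 mcg/mL vs MTC 17 mcg/mL: below toxic threshold.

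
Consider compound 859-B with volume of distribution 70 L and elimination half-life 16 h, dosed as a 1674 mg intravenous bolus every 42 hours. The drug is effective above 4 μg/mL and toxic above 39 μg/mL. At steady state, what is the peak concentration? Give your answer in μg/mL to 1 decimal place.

τ/t½ = 42/16 ≈ 2.625, so fraction remaining f = (1/2)^(42/16) ≈ 0.1621.
At steady state, accumulation factor R = 1/(1 − e^(−kτ)) ≈ 1.1935.
Each bolus raises the concentration by D/Vd = 1674/70 ≈ 23.914 μg/mL.
Steady-state peak Cmax,ss = C₀·R ≈ 23.914 × 1.1935 ≈ 28.541 μg/mL.
Peak 28.5 μg/mL vs MTC 39 μg/mL: below toxic threshold.

28.5 μg/mL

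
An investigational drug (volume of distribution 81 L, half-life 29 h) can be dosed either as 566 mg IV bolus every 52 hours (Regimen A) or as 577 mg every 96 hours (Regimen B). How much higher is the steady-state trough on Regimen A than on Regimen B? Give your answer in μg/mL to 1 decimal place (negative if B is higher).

Regimen A: f = (1/2)^(52/29) ≈ 0.2886; Cmin,ss = (566/81)·f/(1−f) ≈ 2.835 μg/mL.
Regimen B: f = (1/2)^(96/29) ≈ 0.1008; Cmin,ss = (577/81)·f/(1−f) ≈ 0.799 μg/mL.
Difference ≈ 2.835 − 0.799 ≈ 2.036 μg/mL.

2.0 μg/mL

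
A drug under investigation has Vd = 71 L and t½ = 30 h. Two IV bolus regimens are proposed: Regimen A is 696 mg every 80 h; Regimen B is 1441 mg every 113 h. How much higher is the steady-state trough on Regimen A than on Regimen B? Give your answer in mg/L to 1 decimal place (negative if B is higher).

0.2 mg/L

Regimen A: f = (1/2)^(80/30) ≈ 0.1575; Cmin,ss = (696/71)·f/(1−f) ≈ 1.833 mg/L.
Regimen B: f = (1/2)^(113/30) ≈ 0.0735; Cmin,ss = (1441/71)·f/(1−f) ≈ 1.610 mg/L.
Difference ≈ 1.833 − 1.610 ≈ 0.223 mg/L.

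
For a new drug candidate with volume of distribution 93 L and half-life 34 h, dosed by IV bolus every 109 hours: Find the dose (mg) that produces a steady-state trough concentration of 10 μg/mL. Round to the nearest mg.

7651 mg

τ/t½ = 109/34 ≈ 3.2059, so f = (1/2)^(109/34) ≈ 0.108376.
Cmin,ss = (D/Vd)·f/(1−f), so D = Cmin,ss·Vd·(1−f)/f.
D = 10 × 93 × (1−f)/f ≈ 10 × 93 × 8.22714 ≈ 7651.24 mg.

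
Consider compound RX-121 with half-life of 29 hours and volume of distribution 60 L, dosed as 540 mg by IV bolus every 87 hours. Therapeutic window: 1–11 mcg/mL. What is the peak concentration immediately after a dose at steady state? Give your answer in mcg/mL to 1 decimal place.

10.3 mcg/mL

τ = 87 h = 3 half-lives, so f = (1/2)^3 = 0.125.
Accumulation ratio R = 1/(1 − f) = 1/0.875 = 8/7.
Single-dose peak C₀ = D/Vd = 540/60 = 9 mcg/mL.
Steady-state peak Cmax,ss = C₀·R = 9 × 8/7 ≈ 10.286 mcg/mL.
Peak 10.3 mcg/mL vs MTC 11 mcg/mL: below toxic threshold.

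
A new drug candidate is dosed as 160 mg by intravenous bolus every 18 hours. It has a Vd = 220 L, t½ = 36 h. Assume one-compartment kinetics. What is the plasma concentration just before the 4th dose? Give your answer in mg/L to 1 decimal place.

1.1 mg/L

f = (1/2)^(τ/t½) = (1/2)^(18/36) ≈ 0.7071.
C₀ = D/Vd = 160/220 ≈ 0.727 mg/L.
Before the 4th dose, 3 doses have been given. Superposition: Cmin = C₀·(f + f² + … + f^3).
≈ 0.727 × (0.7071 + 0.5000 + 0.3535) ≈ 0.727 × 1.5606 ≈ 1.135 mg/L.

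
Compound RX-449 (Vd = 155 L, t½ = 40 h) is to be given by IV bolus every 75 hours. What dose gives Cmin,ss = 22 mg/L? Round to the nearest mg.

τ/t½ = 75/40 ≈ 1.875, so f = (1/2)^(75/40) ≈ 0.272627.
Cmin,ss = (D/Vd)·f/(1−f), so D = Cmin,ss·Vd·(1−f)/f.
D = 22 × 155 × (1−f)/f ≈ 22 × 155 × 2.66802 ≈ 9097.95 mg.

9098 mg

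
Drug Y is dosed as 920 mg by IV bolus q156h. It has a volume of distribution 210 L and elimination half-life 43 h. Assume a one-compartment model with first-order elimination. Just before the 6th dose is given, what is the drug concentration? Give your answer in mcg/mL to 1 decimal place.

0.4 mcg/mL

f = (1/2)^(τ/t½) = (1/2)^(156/43) ≈ 0.0809.
C₀ = D/Vd = 920/210 ≈ 4.381 mcg/mL.
Before the 6th dose, 5 doses have been given. Superposition: Cmin = C₀·(f + f² + … + f^5).
≈ 4.381 × (0.0809 + 0.0065 + 0.0005 + 0.0000 + 0.0000) ≈ 4.381 × 0.0879 ≈ 0.385 mcg/mL.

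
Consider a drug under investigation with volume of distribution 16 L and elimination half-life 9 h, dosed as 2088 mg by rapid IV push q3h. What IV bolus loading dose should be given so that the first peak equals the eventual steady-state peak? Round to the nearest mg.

10121 mg

f = (1/2)^(3/9) ≈ 0.793701; accumulation ratio R = 1/(1−f) ≈ 4.84733.
Loading dose to hit Cmax,ss on first dose: D_load = D_maint·R ≈ 2088 × 4.84733 ≈ 10121.23 mg.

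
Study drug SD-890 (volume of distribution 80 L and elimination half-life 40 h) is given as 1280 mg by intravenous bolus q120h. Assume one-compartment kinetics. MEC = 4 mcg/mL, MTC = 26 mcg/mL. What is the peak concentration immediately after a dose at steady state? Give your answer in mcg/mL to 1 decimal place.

τ = 120 h = 3 half-lives, so f = (1/2)^3 = 0.125.
At steady state, R = 1/(1 − 0.125) = 8/7.
Single-dose peak C₀ = D/Vd = 1280/80 = 16 mcg/mL.
Steady-state peak Cmax,ss = C₀·R = 16 × 8/7 ≈ 18.286 mcg/mL.
Peak 18.3 mcg/mL vs MTC 26 mcg/mL: below toxic threshold.

18.3 mcg/mL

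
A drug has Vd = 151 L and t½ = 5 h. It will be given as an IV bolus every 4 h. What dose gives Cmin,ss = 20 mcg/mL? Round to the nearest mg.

τ/t½ = 4/5 ≈ 0.8, so f = (1/2)^(4/5) ≈ 0.574349.
Cmin,ss = (D/Vd)·f/(1−f), so D = Cmin,ss·Vd·(1−f)/f.
D = 20 × 151 × (1−f)/f ≈ 20 × 151 × 0.74110 ≈ 2238.12 mg.

2238 mg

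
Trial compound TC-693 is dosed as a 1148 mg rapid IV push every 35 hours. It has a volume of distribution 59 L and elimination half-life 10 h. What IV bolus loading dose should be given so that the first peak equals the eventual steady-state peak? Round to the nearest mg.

1259 mg

f = (1/2)^(35/10) ≈ 0.088388; accumulation ratio R = 1/(1−f) ≈ 1.09696.
Loading dose to hit Cmax,ss on first dose: D_load = D_maint·R ≈ 1148 × 1.09696 ≈ 1259.31 mg.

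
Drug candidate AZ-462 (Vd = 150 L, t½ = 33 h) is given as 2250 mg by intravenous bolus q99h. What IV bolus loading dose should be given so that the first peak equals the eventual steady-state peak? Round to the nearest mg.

f = (1/2)^(99/33) ≈ 0.125000; accumulation ratio R = 1/(1−f) ≈ 1.14286.
Loading dose to hit Cmax,ss on first dose: D_load = D_maint·R ≈ 2250 × 1.14286 ≈ 2571.43 mg.

2571 mg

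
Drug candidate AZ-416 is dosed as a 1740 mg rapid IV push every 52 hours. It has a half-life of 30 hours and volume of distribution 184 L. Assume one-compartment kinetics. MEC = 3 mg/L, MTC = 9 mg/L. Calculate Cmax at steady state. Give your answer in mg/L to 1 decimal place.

τ/t½ = 52/30 ≈ 1.7333, so fraction remaining f = (1/2)^(52/30) ≈ 0.3008.
Accumulation ratio R = 1/(1 − f) ≈ 1/0.6992 ≈ 1.4302.
Single-dose peak C₀ = D/Vd = 1740/184 ≈ 9.457 mg/L.
Steady-state peak Cmax,ss = C₀·R ≈ 9.457 × 1.4302 ≈ 13.525 mg/L.
Peak 13.5 mg/L vs MTC 9 mg/L: exceeds toxic threshold.

13.5 mg/L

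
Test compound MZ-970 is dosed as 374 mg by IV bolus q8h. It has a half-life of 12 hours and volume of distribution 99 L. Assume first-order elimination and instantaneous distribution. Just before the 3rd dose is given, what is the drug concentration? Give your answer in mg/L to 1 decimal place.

3.9 mg/L

f = (1/2)^(τ/t½) = (1/2)^(8/12) ≈ 0.6300.
C₀ = D/Vd = 374/99 ≈ 3.778 mg/L.
Before the 3rd dose, 2 doses have been given. Superposition: Cmin = C₀·(f + f²).
≈ 3.778 × (0.6300 + 0.3969) ≈ 3.778 × 1.0269 ≈ 3.880 mg/L.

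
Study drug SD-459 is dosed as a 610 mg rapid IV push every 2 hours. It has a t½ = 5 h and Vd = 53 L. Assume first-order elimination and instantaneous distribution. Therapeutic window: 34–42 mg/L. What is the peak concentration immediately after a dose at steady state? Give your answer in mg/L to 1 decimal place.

47.5 mg/L

Over one 2-h interval, 2/5 ≈ 0.4 half-lives elapse, leaving f ≈ 0.7579 of each dose.
Accumulation ratio R = 1/(1 − f) ≈ 1/0.2421 ≈ 4.1305.
Each bolus raises the concentration by D/Vd = 610/53 ≈ 11.509 mg/L.
Cmax,ss = C₀/(1 − f) ≈ 11.509/0.2421 ≈ 47.538 mg/L.
Peak 47.5 mg/L vs MTC 42 mg/L: exceeds toxic threshold.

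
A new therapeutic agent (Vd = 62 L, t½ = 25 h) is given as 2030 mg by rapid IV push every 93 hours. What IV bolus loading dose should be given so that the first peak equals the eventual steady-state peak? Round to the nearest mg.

2197 mg

f = (1/2)^(93/25) ≈ 0.075887; accumulation ratio R = 1/(1−f) ≈ 1.08212.
Loading dose to hit Cmax,ss on first dose: D_load = D_maint·R ≈ 2030 × 1.08212 ≈ 2196.70 mg.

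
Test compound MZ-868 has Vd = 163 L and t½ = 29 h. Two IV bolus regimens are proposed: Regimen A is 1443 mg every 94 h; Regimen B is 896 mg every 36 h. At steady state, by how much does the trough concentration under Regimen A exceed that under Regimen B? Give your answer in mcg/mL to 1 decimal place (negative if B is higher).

Regimen A: f = (1/2)^(94/29) ≈ 0.1057; Cmin,ss = (1443/163)·f/(1−f) ≈ 1.046 mcg/mL.
Regimen B: f = (1/2)^(36/29) ≈ 0.4230; Cmin,ss = (896/163)·f/(1−f) ≈ 4.030 mcg/mL.
Difference ≈ 1.046 − 4.030 ≈ -2.984 mcg/mL.

-3.0 mcg/mL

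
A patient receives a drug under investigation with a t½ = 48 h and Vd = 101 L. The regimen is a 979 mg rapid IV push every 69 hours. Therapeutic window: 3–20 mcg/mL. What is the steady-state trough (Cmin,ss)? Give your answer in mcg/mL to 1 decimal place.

5.7 mcg/mL

Over one 69-h interval, 69/48 ≈ 1.4375 half-lives elapse, leaving f ≈ 0.3692 of each dose.
At steady state, accumulation factor R = 1/(1 − e^(−kτ)) ≈ 1.5853.
Single-dose peak C₀ = D/Vd = 979/101 ≈ 9.693 mcg/mL.
Cmax,ss = C₀/(1 − f) ≈ 9.693/0.6308 ≈ 15.366 mcg/mL.
One interval later, Cmin,ss = Cmax,ss·e^(−kτ) ≈ 15.366 × 0.3692 ≈ 5.673 mcg/mL.
Trough 5.7 mcg/mL vs MEC 3 mcg/mL: adequate.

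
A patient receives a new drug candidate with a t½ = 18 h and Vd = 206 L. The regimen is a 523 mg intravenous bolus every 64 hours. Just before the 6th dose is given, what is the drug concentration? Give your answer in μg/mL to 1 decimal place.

0.2 μg/mL

f = (1/2)^(τ/t½) = (1/2)^(64/18) ≈ 0.0850.
C₀ = D/Vd = 523/206 ≈ 2.539 μg/mL.
Before the 6th dose, 5 doses have been given. Superposition: Cmin = C₀·(f + f² + … + f^5).
≈ 2.539 × (0.0850 + 0.0072 + 0.0006 + 0.0001 + 0.0000) ≈ 2.539 × 0.0929 ≈ 0.236 μg/mL.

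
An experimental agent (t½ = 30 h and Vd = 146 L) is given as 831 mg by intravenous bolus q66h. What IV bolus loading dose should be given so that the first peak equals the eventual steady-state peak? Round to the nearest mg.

f = (1/2)^(66/30) ≈ 0.217638; accumulation ratio R = 1/(1−f) ≈ 1.27818.
Loading dose to hit Cmax,ss on first dose: D_load = D_maint·R ≈ 831 × 1.27818 ≈ 1062.17 mg.

1062 mg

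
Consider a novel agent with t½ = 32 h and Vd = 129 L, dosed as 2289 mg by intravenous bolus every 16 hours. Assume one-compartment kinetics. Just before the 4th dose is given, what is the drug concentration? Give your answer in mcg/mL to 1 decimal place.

f = (1/2)^(τ/t½) = (1/2)^(16/32) ≈ 0.7071.
C₀ = D/Vd = 2289/129 ≈ 17.744 mcg/mL.
Before the 4th dose, 3 doses have been given. Superposition: Cmin = C₀·(f + f² + … + f^3).
≈ 17.744 × (0.7071 + 0.5000 + 0.3535) ≈ 17.744 × 1.5606 ≈ 27.691 mcg/mL.

27.7 mcg/mL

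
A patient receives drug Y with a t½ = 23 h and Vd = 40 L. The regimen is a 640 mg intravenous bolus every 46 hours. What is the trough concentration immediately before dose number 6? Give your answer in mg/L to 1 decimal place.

5.3 mg/L

f = (1/2)^(τ/t½) = (1/2)^(46/23) ≈ 0.2500.
C₀ = D/Vd = 640/40 ≈ 16.000 mg/L.
Before the 6th dose, 5 doses have been given. Superposition: Cmin = C₀·(f + f² + … + f^5).
≈ 16.000 × (0.2500 + 0.0625 + 0.0156 + 0.0039 + 0.0010) ≈ 16.000 × 0.3330 ≈ 5.328 mg/L.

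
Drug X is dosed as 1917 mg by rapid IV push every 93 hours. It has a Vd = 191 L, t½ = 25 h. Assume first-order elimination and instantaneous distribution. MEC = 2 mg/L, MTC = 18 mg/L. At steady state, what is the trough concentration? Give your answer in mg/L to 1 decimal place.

τ/t½ = 93/25 ≈ 3.72, so fraction remaining f = (1/2)^(93/25) ≈ 0.0759.
Accumulation ratio R = 1/(1 − f) ≈ 1/0.9241 ≈ 1.0821.
Single-dose peak C₀ = D/Vd = 1917/191 ≈ 10.037 mg/L.
Cmax,ss = C₀/(1 − f) ≈ 10.037/0.9241 ≈ 10.861 mg/L.
Steady-state trough Cmin,ss = Cmax,ss·f ≈ 10.861 × 0.0759 ≈ 0.824 mg/L.
Trough 0.8 mg/L vs MEC 2 mg/L: subtherapeutic.

0.8 mg/L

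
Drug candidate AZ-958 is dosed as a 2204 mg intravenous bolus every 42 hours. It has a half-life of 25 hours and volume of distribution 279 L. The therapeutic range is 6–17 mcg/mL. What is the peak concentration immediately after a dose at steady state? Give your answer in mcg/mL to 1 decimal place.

11.5 mcg/mL

Over one 42-h interval, 42/25 ≈ 1.68 half-lives elapse, leaving f ≈ 0.3121 of each dose.
Accumulation ratio R = 1/(1 − f) ≈ 1/0.6879 ≈ 1.4537.
Single-dose peak C₀ = D/Vd = 2204/279 ≈ 7.900 mcg/mL.
Cmax,ss = C₀/(1 − f) ≈ 7.900/0.6879 ≈ 11.484 mcg/mL.
Peak 11.5 mcg/mL vs MTC 17 mcg/mL: below toxic threshold.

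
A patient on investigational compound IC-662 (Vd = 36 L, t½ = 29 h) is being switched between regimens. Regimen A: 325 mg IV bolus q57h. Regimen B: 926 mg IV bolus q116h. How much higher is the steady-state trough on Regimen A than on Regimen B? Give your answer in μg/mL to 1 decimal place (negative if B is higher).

1.4 μg/mL

Regimen A: f = (1/2)^(57/29) ≈ 0.2560; Cmin,ss = (325/36)·f/(1−f) ≈ 3.106 μg/mL.
Regimen B: f = (1/2)^(116/29) ≈ 0.0625; Cmin,ss = (926/36)·f/(1−f) ≈ 1.715 μg/mL.
Difference ≈ 3.106 − 1.715 ≈ 1.391 μg/mL.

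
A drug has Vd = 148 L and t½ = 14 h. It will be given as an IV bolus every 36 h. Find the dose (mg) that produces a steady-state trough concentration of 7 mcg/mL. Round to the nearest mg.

τ/t½ = 36/14 ≈ 2.5714, so f = (1/2)^(36/14) ≈ 0.168238.
Cmin,ss = (D/Vd)·f/(1−f), so D = Cmin,ss·Vd·(1−f)/f.
D = 7 × 148 × (1−f)/f ≈ 7 × 148 × 4.94396 ≈ 5121.94 mg.

5122 mg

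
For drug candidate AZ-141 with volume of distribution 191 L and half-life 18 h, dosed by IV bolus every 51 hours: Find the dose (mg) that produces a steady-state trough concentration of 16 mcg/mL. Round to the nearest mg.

18725 mg

τ/t½ = 51/18 ≈ 2.8333, so f = (1/2)^(51/18) ≈ 0.140308.
Cmin,ss = (D/Vd)·f/(1−f), so D = Cmin,ss·Vd·(1−f)/f.
D = 16 × 191 × (1−f)/f ≈ 16 × 191 × 6.12718 ≈ 18724.66 mg.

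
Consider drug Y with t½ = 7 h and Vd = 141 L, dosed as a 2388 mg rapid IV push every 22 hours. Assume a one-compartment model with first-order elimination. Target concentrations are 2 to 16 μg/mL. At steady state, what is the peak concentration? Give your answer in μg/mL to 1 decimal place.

19.1 μg/mL

τ/t½ = 22/7 ≈ 3.1429, so fraction remaining f = (1/2)^(22/7) ≈ 0.1132.
At steady state, accumulation factor R = 1/(1 − e^(−kτ)) ≈ 1.1276.
Single-dose peak C₀ = D/Vd = 2388/141 ≈ 16.936 μg/mL.
Steady-state peak Cmax,ss = C₀·R ≈ 16.936 × 1.1276 ≈ 19.097 μg/mL.
Peak 19.1 μg/mL vs MTC 16 μg/mL: exceeds toxic threshold.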